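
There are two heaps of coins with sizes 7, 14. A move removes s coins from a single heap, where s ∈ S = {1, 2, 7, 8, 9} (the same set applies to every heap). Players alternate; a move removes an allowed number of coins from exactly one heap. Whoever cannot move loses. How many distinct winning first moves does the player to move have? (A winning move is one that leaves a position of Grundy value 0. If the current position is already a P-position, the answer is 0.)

1

All heaps use S = {1, 2, 7, 8, 9}:
n :  0  1  2  3  4  5  6  7  8  9 10 11 12 13 14
G :  0  1  2  0  1  2  0  1  2  3  4  5  3  4  5
Heap A: G(7) = 1.
Heap B: G(14) = 5.
Combined Grundy value = 1 ⊕ 5 = 4.
A winning move leaves total XOR = 0, i.e. changes one component's Grundy value g to g ⊕ X where X is the current total.
Heap A: need g' = 1⊕4 = 5. Options: 7−1→G=0, 7−2→G=2, 7−7→G=0. Hits: 0.
Heap B: need g' = 5⊕4 = 1. Options: 14−1→G=4, 14−2→G=3, 14−7→G=1, 14−8→G=0, 14−9→G=2. Hits: 1.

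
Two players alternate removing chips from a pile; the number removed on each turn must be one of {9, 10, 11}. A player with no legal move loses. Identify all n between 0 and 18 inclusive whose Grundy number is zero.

G(0) = 0
G(1) = mex{} = 0
G(2) = mex{} = 0
G(3) = mex{} = 0
G(4) = mex{} = 0
G(5) = mex{} = 0
G(6) = mex{} = 0
G(7) = mex{} = 0
G(8) = mex{} = 0
G(9) = mex{0} = 1
G(10) = mex{0,0} = 1
G(11) = mex{0,0,0} = 1
G(12) = mex{0,0,0} = 1
G(13) = mex{0,0,0} = 1
G(14) = mex{0,0,0} = 1
G(15) = mex{0,0,0} = 1
G(16) = mex{0,0,0} = 1
G(17) = mex{0,0,0} = 1
G(18) = mex{1,0,0} = 2
P-positions are exactly the n with G(n) = 0.

0, 1, 2, 3, 4, 5, 6, 7, 8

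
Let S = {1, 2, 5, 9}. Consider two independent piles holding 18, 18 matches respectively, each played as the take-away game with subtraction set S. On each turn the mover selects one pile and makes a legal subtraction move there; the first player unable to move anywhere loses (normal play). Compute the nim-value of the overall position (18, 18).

0

All piles use S = {1, 2, 5, 9}:
G(0) = 0
G(1) = mex{0} = 1
G(2) = mex{1,0} = 2
G(3) = mex{2,1} = 0
G(4) = mex{0,2} = 1
G(5) = mex{1,0,0} = 2
G(6) = mex{2,1,1} = 0
G(7) = mex{0,2,2} = 1
G(8) = mex{1,0,0} = 2
G(9) = mex{2,1,1,0} = 3
G(10) = mex{3,2,2,1} = 0
G(11) = mex{0,3,0,2} = 1
G(12) = mex{1,0,1,0} = 2
G(13) = mex{2,1,2,1} = 0
G(14) = mex{0,2,3,2} = 1
G(15) = mex{1,0,0,0} = 2
G(16) = mex{2,1,1,1} = 0
G(17) = mex{0,2,2,2} = 1
G(18) = mex{1,0,0,3} = 2
Pile A: G(18) = 2.
Pile B: G(18) = 2.
Combined Grundy value = 2 ⊕ 2 = 0.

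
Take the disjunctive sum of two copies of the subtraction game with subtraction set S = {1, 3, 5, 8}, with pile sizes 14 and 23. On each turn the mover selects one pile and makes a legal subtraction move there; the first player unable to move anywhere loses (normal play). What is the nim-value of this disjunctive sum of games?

3

All piles use S = {1, 3, 5, 8}:
n :  0  1  2  3  4  5  6  7  8  9 10 11 12 13 14 15 16 17 18 19 20 21 22 23
G :  0  1  0  1  0  1  0  1  2  3  2  3  2  0  1  0  1  0  1  0  1  2  3  2
Pile A: G(14) = 1.
Pile B: G(23) = 2.
Combined Grundy value = 1 ⊕ 2 = 3.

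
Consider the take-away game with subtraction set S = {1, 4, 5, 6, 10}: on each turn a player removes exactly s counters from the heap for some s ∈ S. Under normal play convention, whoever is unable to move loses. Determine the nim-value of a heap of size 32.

3

n :  0  1  2  3  4  5  6  7  8  9 10 11 12 13 14 15 16 17 18 19 20 21 22 23 24 25 26 27 28 29 30 31 32
G :  0  1  0  1  2  3  2  3  4  0  1  0  1  2  3  2  3  4  0  1  0  1  2  3  2  3  4  0  1  0  1  2  3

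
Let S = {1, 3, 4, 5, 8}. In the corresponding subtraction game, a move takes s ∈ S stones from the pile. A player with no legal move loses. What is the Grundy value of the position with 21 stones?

1

n :  0  1  2  3  4  5  6  7  8  9 10 11 12 13 14 15 16 17 18 19 20 21
G :  0  1  0  1  2  3  2  3  4  0  1  0  1  2  3  2  3  4  0  1  0  1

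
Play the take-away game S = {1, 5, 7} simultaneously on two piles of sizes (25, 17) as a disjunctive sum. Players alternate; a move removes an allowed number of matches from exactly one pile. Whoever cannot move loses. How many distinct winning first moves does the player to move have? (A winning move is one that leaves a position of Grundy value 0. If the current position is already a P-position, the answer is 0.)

0

All piles use S = {1, 5, 7}:
n :  0  1  2  3  4  5  6  7  8  9 10 11 12 13 14 15 16 17 18 19 20 21 22 23 24 25
G :  0  1  0  1  0  1  0  1  0  1  0  1  0  1  0  1  0  1  0  1  0  1  0  1  0  1
Pile A: G(25) = 1.
Pile B: G(17) = 1.
Combined Grundy value = 1 ⊕ 1 = 0.
A winning move leaves total XOR = 0, i.e. changes one component's Grundy value g to g ⊕ X where X is the current total.
Pile A: target g' = 1⊕0 = 1, but every legal move changes the Grundy value (mex property), so 0 moves.
Pile B: target g' = 1⊕0 = 1, but every legal move changes the Grundy value (mex property), so 0 moves.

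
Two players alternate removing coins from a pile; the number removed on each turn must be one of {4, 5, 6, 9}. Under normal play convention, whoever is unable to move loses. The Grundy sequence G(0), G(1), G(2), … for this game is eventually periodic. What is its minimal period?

13

G(0) = 0
G(1) = mex{} = 0
G(2) = mex{} = 0
G(3) = mex{} = 0
G(4) = mex{0} = 1
G(5) = mex{0,0} = 1
G(6) = mex{0,0,0} = 1
G(7) = mex{0,0,0} = 1
G(8) = mex{1,0,0} = 2
G(9) = mex{1,1,0,0} = 2
G(10) = mex{1,1,1,0} = 2
G(11) = mex{1,1,1,0} = 2
G(12) = mex{2,1,1,0} = 3
G(13) = mex{2,2,1,1} = 0
G(14) = mex{2,2,2,1} = 0
G(15) = mex{2,2,2,1} = 0
G(16) = mex{3,2,2,1} = 0
G(17) = mex{0,3,2,2} = 1
G(18) = mex{0,0,3,2} = 1
G(19) = mex{0,0,0,2} = 1
G(20) = mex{0,0,0,2} = 1
G(21) = mex{1,0,0,3} = 2
G(22) = mex{1,1,0,0} = 2
G(23) = mex{1,1,1,0} = 2
G(24) = mex{1,1,1,0} = 2
G(25) = mex{2,1,1,0} = 3
G(26) = mex{2,2,1,1} = 0
G(27) = mex{2,2,2,1} = 0
G(n+13) = G(n) holds for n = 0,…,8 (a full window of length max(S) = 9), so the sequence is purely periodic with period 13.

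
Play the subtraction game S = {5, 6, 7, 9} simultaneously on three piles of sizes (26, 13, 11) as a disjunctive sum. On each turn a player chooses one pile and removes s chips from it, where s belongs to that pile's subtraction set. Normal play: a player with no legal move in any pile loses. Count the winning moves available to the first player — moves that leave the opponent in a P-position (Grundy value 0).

4

All piles use S = {5, 6, 7, 9}:
n :  0  1  2  3  4  5  6  7  8  9 10 11 12 13 14 15 16 17 18 19 20 21 22 23 24 25 26
G :  0  0  0  0  0  1  1  1  1  1  2  2  2  2  0  0  0  0  0  1  1  1  1  1  2  2  2
Pile A: G(26) = 2.
Pile B: G(13) = 2.
Pile C: G(11) = 2.
Combined Grundy value = 2 ⊕ 2 ⊕ 2 = 2.
A winning move leaves total XOR = 0, i.e. changes one component's Grundy value g to g ⊕ X where X is the current total.
Pile A: need g' = 2⊕2 = 0. Options: 26−5→G=1, 26−6→G=1, 26−7→G=1, 26−9→G=0. Hits: 1.
Pile B: need g' = 2⊕2 = 0. Options: 13−5→G=1, 13−6→G=1, 13−7→G=1, 13−9→G=0. Hits: 1.
Pile C: need g' = 2⊕2 = 0. Options: 11−5→G=1, 11−6→G=1, 11−7→G=0, 11−9→G=0. Hits: 2.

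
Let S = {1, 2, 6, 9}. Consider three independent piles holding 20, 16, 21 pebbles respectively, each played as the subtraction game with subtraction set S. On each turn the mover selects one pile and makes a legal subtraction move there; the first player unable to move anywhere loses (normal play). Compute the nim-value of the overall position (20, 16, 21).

All piles use S = {1, 2, 6, 9}:
n :  0  1  2  3  4  5  6  7  8  9 10 11 12 13 14 15 16 17 18 19 20 21
G :  0  1  2  0  1  2  3  0  1  2  0  1  2  3  0  1  2  0  1  2  3  0
Pile A: G(20) = 3.
Pile B: G(16) = 2.
Pile C: G(21) = 0.
Combined Grundy value = 3 ⊕ 2 ⊕ 0 = 1.

1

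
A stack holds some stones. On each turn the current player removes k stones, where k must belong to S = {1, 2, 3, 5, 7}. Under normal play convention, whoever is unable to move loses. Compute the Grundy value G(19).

3

G(0) = 0
G(1) = mex{0} = 1
G(2) = mex{1,0} = 2
G(3) = mex{2,1,0} = 3
G(4) = mex{3,2,1} = 0
G(5) = mex{0,3,2,0} = 1
G(6) = mex{1,0,3,1} = 2
G(7) = mex{2,1,0,2,0} = 3
G(8) = mex{3,2,1,3,1} = 0
G(9) = mex{0,3,2,0,2} = 1
G(10) = mex{1,0,3,1,3} = 2
G(11) = mex{2,1,0,2,0} = 3
G(12) = mex{3,2,1,3,1} = 0
G(13) = mex{0,3,2,0,2} = 1
G(14) = mex{1,0,3,1,3} = 2
G(15) = mex{2,1,0,2,0} = 3
G(16) = mex{3,2,1,3,1} = 0
G(17) = mex{0,3,2,0,2} = 1
G(18) = mex{1,0,3,1,3} = 2
G(19) = mex{2,1,0,2,0} = 3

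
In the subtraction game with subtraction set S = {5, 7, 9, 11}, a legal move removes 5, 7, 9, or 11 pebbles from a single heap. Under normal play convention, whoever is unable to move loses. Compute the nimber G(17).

0

G(0) = 0
G(1) = mex{} = 0
G(2) = mex{} = 0
G(3) = mex{} = 0
G(4) = mex{} = 0
G(5) = mex{0} = 1
G(6) = mex{0} = 1
G(7) = mex{0,0} = 1
G(8) = mex{0,0} = 1
G(9) = mex{0,0,0} = 1
G(10) = mex{1,0,0} = 2
G(11) = mex{1,0,0,0} = 2
G(12) = mex{1,1,0,0} = 2
G(13) = mex{1,1,0,0} = 2
G(14) = mex{1,1,1,0} = 2
G(15) = mex{2,1,1,0} = 3
G(16) = mex{2,1,1,1} = 0
G(17) = mex{2,2,1,1} = 0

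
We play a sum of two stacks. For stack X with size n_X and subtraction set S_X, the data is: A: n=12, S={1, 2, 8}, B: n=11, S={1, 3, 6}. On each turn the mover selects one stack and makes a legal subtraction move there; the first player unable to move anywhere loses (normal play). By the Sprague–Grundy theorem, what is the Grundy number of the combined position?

Stack A, S = {1, 2, 8}:
G(0) = 0
G(1) = mex{0} = 1
G(2) = mex{1,0} = 2
G(3) = mex{2,1} = 0
G(4) = mex{0,2} = 1
G(5) = mex{1,0} = 2
G(6) = mex{2,1} = 0
G(7) = mex{0,2} = 1
G(8) = mex{1,0,0} = 2
G(9) = mex{2,1,1} = 0
G(10) = mex{0,2,2} = 1
G(11) = mex{1,0,0} = 2
G(12) = mex{2,1,1} = 0
G_A(12) = 0.
Stack B, S = {1, 3, 6}:
n :  0  1  2  3  4  5  6  7  8  9 10 11
G :  0  1  0  1  0  1  2  3  2  0  1  0
G_B(11) = 0.
Combined Grundy value = 0 ⊕ 0 = 0.

0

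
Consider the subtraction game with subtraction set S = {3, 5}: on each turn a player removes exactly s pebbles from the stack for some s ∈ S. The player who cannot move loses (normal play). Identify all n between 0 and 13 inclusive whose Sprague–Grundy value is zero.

n :  0  1  2  3  4  5  6  7  8  9 10 11 12 13
G :  0  0  0  1  1  1  2  2  0  0  0  1  1  1
P-positions are exactly the n with G(n) = 0.

0, 1, 2, 8, 9, 10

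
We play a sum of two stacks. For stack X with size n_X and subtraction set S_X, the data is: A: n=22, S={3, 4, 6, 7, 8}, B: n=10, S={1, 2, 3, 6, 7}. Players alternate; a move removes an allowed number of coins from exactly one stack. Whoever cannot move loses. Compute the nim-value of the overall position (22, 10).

Stack A, S = {3, 4, 6, 7, 8}:
G(0) = 0
G(1) = mex{} = 0
G(2) = mex{} = 0
G(3) = mex{0} = 1
G(4) = mex{0,0} = 1
G(5) = mex{0,0} = 1
G(6) = mex{1,0,0} = 2
G(7) = mex{1,1,0,0} = 2
G(8) = mex{1,1,0,0,0} = 2
G(9) = mex{2,1,1,0,0} = 3
G(10) = mex{2,2,1,1,0} = 3
G(11) = mex{2,2,1,1,1} = 0
G(12) = mex{3,2,2,1,1} = 0
G(13) = mex{3,3,2,2,1} = 0
G(14) = mex{0,3,2,2,2} = 1
G(15) = mex{0,0,3,2,2} = 1
G(16) = mex{0,0,3,3,2} = 1
G(17) = mex{1,0,0,3,3} = 2
G(18) = mex{1,1,0,0,3} = 2
G(19) = mex{1,1,0,0,0} = 2
G(20) = mex{2,1,1,0,0} = 3
G(21) = mex{2,2,1,1,0} = 3
G(22) = mex{2,2,1,1,1} = 0
G_A(22) = 0.
Stack B, S = {1, 2, 3, 6, 7}:
G(0) = 0
G(1) = mex{0} = 1
G(2) = mex{1,0} = 2
G(3) = mex{2,1,0} = 3
G(4) = mex{3,2,1} = 0
G(5) = mex{0,3,2} = 1
G(6) = mex{1,0,3,0} = 2
G(7) = mex{2,1,0,1,0} = 3
G(8) = mex{3,2,1,2,1} = 0
G(9) = mex{0,3,2,3,2} = 1
G(10) = mex{1,0,3,0,3} = 2
G_B(10) = 2.
Combined Grundy value = 0 ⊕ 2 = 2.

2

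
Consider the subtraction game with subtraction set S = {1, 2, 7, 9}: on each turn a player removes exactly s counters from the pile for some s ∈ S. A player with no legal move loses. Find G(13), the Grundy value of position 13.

G(0) = 0
G(1) = mex{0} = 1
G(2) = mex{1,0} = 2
G(3) = mex{2,1} = 0
G(4) = mex{0,2} = 1
G(5) = mex{1,0} = 2
G(6) = mex{2,1} = 0
G(7) = mex{0,2,0} = 1
G(8) = mex{1,0,1} = 2
G(9) = mex{2,1,2,0} = 3
G(10) = mex{3,2,0,1} = 4
G(11) = mex{4,3,1,2} = 0
G(12) = mex{0,4,2,0} = 1
G(13) = mex{1,0,0,1} = 2

2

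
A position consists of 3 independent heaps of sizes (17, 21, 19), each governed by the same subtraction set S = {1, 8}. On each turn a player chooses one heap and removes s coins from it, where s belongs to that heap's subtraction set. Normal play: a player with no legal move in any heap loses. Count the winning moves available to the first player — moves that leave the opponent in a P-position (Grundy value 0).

1

All heaps use S = {1, 8}:
G(0) = 0
G(1) = mex{0} = 1
G(2) = mex{1} = 0
G(3) = mex{0} = 1
G(4) = mex{1} = 0
G(5) = mex{0} = 1
G(6) = mex{1} = 0
G(7) = mex{0} = 1
G(8) = mex{1,0} = 2
G(9) = mex{2,1} = 0
G(10) = mex{0,0} = 1
G(11) = mex{1,1} = 0
G(12) = mex{0,0} = 1
G(13) = mex{1,1} = 0
G(14) = mex{0,0} = 1
G(15) = mex{1,1} = 0
G(16) = mex{0,2} = 1
G(17) = mex{1,0} = 2
G(18) = mex{2,1} = 0
G(19) = mex{0,0} = 1
G(20) = mex{1,1} = 0
G(21) = mex{0,0} = 1
Heap A: G(17) = 2.
Heap B: G(21) = 1.
Heap C: G(19) = 1.
Combined Grundy value = 2 ⊕ 1 ⊕ 1 = 2.
A winning move leaves total XOR = 0, i.e. changes one component's Grundy value g to g ⊕ X where X is the current total.
Heap A: need g' = 2⊕2 = 0. Options: 17−1→G=1, 17−8→G=0. Hits: 1.
Heap B: need g' = 1⊕2 = 3. Options: 21−1→G=0, 21−8→G=0. Hits: 0.
Heap C: need g' = 1⊕2 = 3. Options: 19−1→G=0, 19−8→G=0. Hits: 0.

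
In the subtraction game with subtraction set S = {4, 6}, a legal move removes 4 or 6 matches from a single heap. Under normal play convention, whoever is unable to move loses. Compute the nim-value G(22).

n :  0  1  2  3  4  5  6  7  8  9 10 11 12 13 14 15 16 17 18 19 20 21 22
G :  0  0  0  0  1  1  1  1  2  2  0  0  0  0  1  1  1  1  2  2  0  0  0

0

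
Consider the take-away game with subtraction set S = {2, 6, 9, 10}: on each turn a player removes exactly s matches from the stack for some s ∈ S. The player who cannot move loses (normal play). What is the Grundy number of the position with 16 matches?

0

G(0) = 0
G(1) = mex{} = 0
G(2) = mex{0} = 1
G(3) = mex{0} = 1
G(4) = mex{1} = 0
G(5) = mex{1} = 0
G(6) = mex{0,0} = 1
G(7) = mex{0,0} = 1
G(8) = mex{1,1} = 0
G(9) = mex{1,1,0} = 2
G(10) = mex{0,0,0,0} = 1
G(11) = mex{2,0,1,0} = 3
G(12) = mex{1,1,1,1} = 0
G(13) = mex{3,1,0,1} = 2
G(14) = mex{0,0,0,0} = 1
G(15) = mex{2,2,1,0} = 3
G(16) = mex{1,1,1,1} = 0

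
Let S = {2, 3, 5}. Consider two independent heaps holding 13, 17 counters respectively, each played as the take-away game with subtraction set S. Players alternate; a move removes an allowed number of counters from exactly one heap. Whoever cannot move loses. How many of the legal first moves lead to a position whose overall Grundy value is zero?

All heaps use S = {2, 3, 5}:
n :  0  1  2  3  4  5  6  7  8  9 10 11 12 13 14 15 16 17
G :  0  0  1  1  2  2  3  0  0  1  1  2  2  3  0  0  1  1
Heap A: G(13) = 3.
Heap B: G(17) = 1.
Combined Grundy value = 3 ⊕ 1 = 2.
A winning move leaves total XOR = 0, i.e. changes one component's Grundy value g to g ⊕ X where X is the current total.
Heap A: need g' = 3⊕2 = 1. Options: 13−2→G=2, 13−3→G=1, 13−5→G=0. Hits: 1.
Heap B: need g' = 1⊕2 = 3. Options: 17−2→G=0, 17−3→G=0, 17−5→G=2. Hits: 0.

1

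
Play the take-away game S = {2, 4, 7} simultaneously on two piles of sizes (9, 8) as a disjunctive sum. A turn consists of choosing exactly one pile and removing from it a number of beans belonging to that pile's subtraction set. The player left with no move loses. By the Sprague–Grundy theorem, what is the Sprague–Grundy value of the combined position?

1

All piles use S = {2, 4, 7}:
n : 0 1 2 3 4 5 6 7 8 9
G : 0 0 1 1 2 2 0 3 1 0
Pile A: G(9) = 0.
Pile B: G(8) = 1.
Combined Grundy value = 0 ⊕ 1 = 1.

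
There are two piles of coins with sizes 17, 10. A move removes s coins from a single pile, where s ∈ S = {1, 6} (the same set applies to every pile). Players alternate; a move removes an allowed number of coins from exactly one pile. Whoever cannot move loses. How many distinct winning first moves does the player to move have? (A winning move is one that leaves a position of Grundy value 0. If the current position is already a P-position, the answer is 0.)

All piles use S = {1, 6}:
n :  0  1  2  3  4  5  6  7  8  9 10 11 12 13 14 15 16 17
G :  0  1  0  1  0  1  2  0  1  0  1  0  1  2  0  1  0  1
Pile A: G(17) = 1.
Pile B: G(10) = 1.
Combined Grundy value = 1 ⊕ 1 = 0.
A winning move leaves total XOR = 0, i.e. changes one component's Grundy value g to g ⊕ X where X is the current total.
Pile A: target g' = 1⊕0 = 1, but every legal move changes the Grundy value (mex property), so 0 moves.
Pile B: target g' = 1⊕0 = 1, but every legal move changes the Grundy value (mex property), so 0 moves.

0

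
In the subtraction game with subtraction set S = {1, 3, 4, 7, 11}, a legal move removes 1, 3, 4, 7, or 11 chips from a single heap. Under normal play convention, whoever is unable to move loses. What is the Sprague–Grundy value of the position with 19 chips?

n :  0  1  2  3  4  5  6  7  8  9 10 11 12 13 14 15 16 17 18 19
G :  0  1  0  1  2  3  2  3  0  1  0  1  2  3  2  3  0  1  0  1

1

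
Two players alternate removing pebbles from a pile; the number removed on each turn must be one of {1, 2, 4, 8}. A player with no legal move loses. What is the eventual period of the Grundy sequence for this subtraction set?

3

n :  0  1  2  3  4  5  6  7  8  9 10 11 12 13 14
G :  0  1  2  0  1  2  0  1  2  0  1  2  0  1  2
G(n+3) = G(n) holds for n = 0,…,7 (a full window of length max(S) = 8), so the sequence is purely periodic with period 3.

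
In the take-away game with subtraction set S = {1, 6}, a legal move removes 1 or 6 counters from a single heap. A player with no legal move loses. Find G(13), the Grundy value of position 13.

n :  0  1  2  3  4  5  6  7  8  9 10 11 12 13
G :  0  1  0  1  0  1  2  0  1  0  1  0  1  2

2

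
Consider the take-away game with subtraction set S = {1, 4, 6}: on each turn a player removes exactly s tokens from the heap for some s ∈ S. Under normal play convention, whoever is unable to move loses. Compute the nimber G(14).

G(0) = 0
G(1) = mex{0} = 1
G(2) = mex{1} = 0
G(3) = mex{0} = 1
G(4) = mex{1,0} = 2
G(5) = mex{2,1} = 0
G(6) = mex{0,0,0} = 1
G(7) = mex{1,1,1} = 0
G(8) = mex{0,2,0} = 1
G(9) = mex{1,0,1} = 2
G(10) = mex{2,1,2} = 0
G(11) = mex{0,0,0} = 1
G(12) = mex{1,1,1} = 0
G(13) = mex{0,2,0} = 1
G(14) = mex{1,0,1} = 2

2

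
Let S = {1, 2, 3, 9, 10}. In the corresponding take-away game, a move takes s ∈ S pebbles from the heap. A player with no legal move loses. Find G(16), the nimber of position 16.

n :  0  1  2  3  4  5  6  7  8  9 10 11 12 13 14 15 16
G :  0  1  2  3  0  1  2  3  0  1  2  3  0  1  2  3  0

0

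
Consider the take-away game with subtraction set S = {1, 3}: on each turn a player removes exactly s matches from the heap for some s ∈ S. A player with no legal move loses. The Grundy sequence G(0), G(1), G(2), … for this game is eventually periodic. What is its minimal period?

2

n :  0  1  2  3  4  5  6  7  8  9 10 11 12 13 14
G :  0  1  0  1  0  1  0  1  0  1  0  1  0  1  0
G(n+2) = G(n) holds for n = 0,…,2 (a full window of length max(S) = 3), so the sequence is purely periodic with period 2.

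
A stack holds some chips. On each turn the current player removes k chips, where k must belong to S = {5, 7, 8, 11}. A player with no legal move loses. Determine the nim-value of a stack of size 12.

2

n :  0  1  2  3  4  5  6  7  8  9 10 11 12
G :  0  0  0  0  0  1  1  1  1  1  2  2  2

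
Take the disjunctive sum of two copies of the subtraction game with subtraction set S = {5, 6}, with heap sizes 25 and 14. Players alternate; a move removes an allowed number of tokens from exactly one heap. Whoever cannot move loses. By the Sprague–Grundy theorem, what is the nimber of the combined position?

All heaps use S = {5, 6}:
G(0) = 0
G(1) = mex{} = 0
G(2) = mex{} = 0
G(3) = mex{} = 0
G(4) = mex{} = 0
G(5) = mex{0} = 1
G(6) = mex{0,0} = 1
G(7) = mex{0,0} = 1
G(8) = mex{0,0} = 1
G(9) = mex{0,0} = 1
G(10) = mex{1,0} = 2
G(11) = mex{1,1} = 0
G(12) = mex{1,1} = 0
G(13) = mex{1,1} = 0
G(14) = mex{1,1} = 0
G(15) = mex{2,1} = 0
G(16) = mex{0,2} = 1
G(17) = mex{0,0} = 1
G(18) = mex{0,0} = 1
G(19) = mex{0,0} = 1
G(20) = mex{0,0} = 1
G(21) = mex{1,0} = 2
G(22) = mex{1,1} = 0
G(23) = mex{1,1} = 0
G(24) = mex{1,1} = 0
G(25) = mex{1,1} = 0
Heap A: G(25) = 0.
Heap B: G(14) = 0.
Combined Grundy value = 0 ⊕ 0 = 0.

0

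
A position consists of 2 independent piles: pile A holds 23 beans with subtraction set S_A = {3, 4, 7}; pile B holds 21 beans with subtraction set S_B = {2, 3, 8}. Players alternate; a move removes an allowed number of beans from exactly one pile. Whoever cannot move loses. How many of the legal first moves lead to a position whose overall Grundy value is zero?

3

Pile A, S = {3, 4, 7}:
G(0) = 0
G(1) = mex{} = 0
G(2) = mex{} = 0
G(3) = mex{0} = 1
G(4) = mex{0,0} = 1
G(5) = mex{0,0} = 1
G(6) = mex{1,0} = 2
G(7) = mex{1,1,0} = 2
G(8) = mex{1,1,0} = 2
G(9) = mex{2,1,0} = 3
G(10) = mex{2,2,1} = 0
G(11) = mex{2,2,1} = 0
G(12) = mex{3,2,1} = 0
G(13) = mex{0,3,2} = 1
G(14) = mex{0,0,2} = 1
G(15) = mex{0,0,2} = 1
G(16) = mex{1,0,3} = 2
G(17) = mex{1,1,0} = 2
G(18) = mex{1,1,0} = 2
G(19) = mex{2,1,0} = 3
G(20) = mex{2,2,1} = 0
G(21) = mex{2,2,1} = 0
G(22) = mex{3,2,1} = 0
G(23) = mex{0,3,2} = 1
G_A(23) = 1.
Pile B, S = {2, 3, 8}:
G(0) = 0
G(1) = mex{} = 0
G(2) = mex{0} = 1
G(3) = mex{0,0} = 1
G(4) = mex{1,0} = 2
G(5) = mex{1,1} = 0
G(6) = mex{2,1} = 0
G(7) = mex{0,2} = 1
G(8) = mex{0,0,0} = 1
G(9) = mex{1,0,0} = 2
G(10) = mex{1,1,1} = 0
G(11) = mex{2,1,1} = 0
G(12) = mex{0,2,2} = 1
G(13) = mex{0,0,0} = 1
G(14) = mex{1,0,0} = 2
G(15) = mex{1,1,1} = 0
G(16) = mex{2,1,1} = 0
G(17) = mex{0,2,2} = 1
G(18) = mex{0,0,0} = 1
G(19) = mex{1,0,0} = 2
G(20) = mex{1,1,1} = 0
G(21) = mex{2,1,1} = 0
G_B(21) = 0.
Combined Grundy value = 1 ⊕ 0 = 1.
A winning move leaves total XOR = 0, i.e. changes one component's Grundy value g to g ⊕ X where X is the current total.
Pile A: need g' = 1⊕1 = 0. Options: 23−3→G=0, 23−4→G=3, 23−7→G=2. Hits: 1.
Pile B: need g' = 0⊕1 = 1. Options: 21−2→G=2, 21−3→G=1, 21−8→G=1. Hits: 2.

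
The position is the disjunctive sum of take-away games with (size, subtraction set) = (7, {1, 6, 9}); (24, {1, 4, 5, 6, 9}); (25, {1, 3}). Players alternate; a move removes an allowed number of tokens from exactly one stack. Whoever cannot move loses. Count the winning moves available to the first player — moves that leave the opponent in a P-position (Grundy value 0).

Stack A, S = {1, 6, 9}:
G(0) = 0
G(1) = mex{0} = 1
G(2) = mex{1} = 0
G(3) = mex{0} = 1
G(4) = mex{1} = 0
G(5) = mex{0} = 1
G(6) = mex{1,0} = 2
G(7) = mex{2,1} = 0
G_A(7) = 0.
Stack B, S = {1, 4, 5, 6, 9}:
n :  0  1  2  3  4  5  6  7  8  9 10 11 12 13 14 15 16 17 18 19 20 21 22 23 24
G :  0  1  0  1  2  3  2  3  4  5  0  1  0  1  2  3  2  3  4  5  0  1  0  1  2
G_B(24) = 2.
Stack C, S = {1, 3}:
n :  0  1  2  3  4  5  6  7  8  9 10 11 12 13 14 15 16 17 18 19 20 21 22 23 24 25
G :  0  1  0  1  0  1  0  1  0  1  0  1  0  1  0  1  0  1  0  1  0  1  0  1  0  1
G_C(25) = 1.
Combined Grundy value = 0 ⊕ 2 ⊕ 1 = 3.
A winning move leaves total XOR = 0, i.e. changes one component's Grundy value g to g ⊕ X where X is the current total.
Stack A: need g' = 0⊕3 = 3. Options: 7−1→G=2, 7−6→G=1. Hits: 0.
Stack B: need g' = 2⊕3 = 1. Options: 24−1→G=1, 24−4→G=0, 24−5→G=5, 24−6→G=4, 24−9→G=3. Hits: 1.
Stack C: need g' = 1⊕3 = 2. Options: 25−1→G=0, 25−3→G=0. Hits: 0.

1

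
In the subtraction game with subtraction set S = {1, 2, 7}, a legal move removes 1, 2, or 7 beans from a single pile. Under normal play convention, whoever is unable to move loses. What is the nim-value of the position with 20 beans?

2

n :  0  1  2  3  4  5  6  7  8  9 10 11 12 13 14 15 16 17 18 19 20
G :  0  1  2  0  1  2  0  1  2  0  1  2  0  1  2  0  1  2  0  1  2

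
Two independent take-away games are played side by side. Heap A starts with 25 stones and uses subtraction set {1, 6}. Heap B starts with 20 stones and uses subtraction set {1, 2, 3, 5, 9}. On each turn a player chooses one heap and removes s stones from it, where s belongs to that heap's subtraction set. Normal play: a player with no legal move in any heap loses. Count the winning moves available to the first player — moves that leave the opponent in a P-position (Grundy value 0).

Heap A, S = {1, 6}:
G(0) = 0
G(1) = mex{0} = 1
G(2) = mex{1} = 0
G(3) = mex{0} = 1
G(4) = mex{1} = 0
G(5) = mex{0} = 1
G(6) = mex{1,0} = 2
G(7) = mex{2,1} = 0
G(8) = mex{0,0} = 1
G(9) = mex{1,1} = 0
G(10) = mex{0,0} = 1
G(11) = mex{1,1} = 0
G(12) = mex{0,2} = 1
G(13) = mex{1,0} = 2
G(14) = mex{2,1} = 0
G(15) = mex{0,0} = 1
G(16) = mex{1,1} = 0
G(17) = mex{0,0} = 1
G(18) = mex{1,1} = 0
G(19) = mex{0,2} = 1
G(20) = mex{1,0} = 2
G(21) = mex{2,1} = 0
G(22) = mex{0,0} = 1
G(23) = mex{1,1} = 0
G(24) = mex{0,0} = 1
G(25) = mex{1,1} = 0
G_A(25) = 0.
Heap B, S = {1, 2, 3, 5, 9}:
n :  0  1  2  3  4  5  6  7  8  9 10 11 12 13 14 15 16 17 18 19 20
G :  0  1  2  3  0  1  2  3  0  1  2  3  0  1  2  3  0  1  2  3  0
G_B(20) = 0.
Combined Grundy value = 0 ⊕ 0 = 0.
A winning move leaves total XOR = 0, i.e. changes one component's Grundy value g to g ⊕ X where X is the current total.
Heap A: target g' = 0⊕0 = 0, but every legal move changes the Grundy value (mex property), so 0 moves.
Heap B: target g' = 0⊕0 = 0, but every legal move changes the Grundy value (mex property), so 0 moves.

0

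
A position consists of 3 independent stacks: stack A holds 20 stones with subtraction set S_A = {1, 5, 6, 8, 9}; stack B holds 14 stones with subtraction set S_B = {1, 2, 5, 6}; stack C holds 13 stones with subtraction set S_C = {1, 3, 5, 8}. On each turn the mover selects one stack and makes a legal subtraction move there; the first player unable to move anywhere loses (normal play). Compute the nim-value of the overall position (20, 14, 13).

Stack A, S = {1, 5, 6, 8, 9}:
G(0) = 0
G(1) = mex{0} = 1
G(2) = mex{1} = 0
G(3) = mex{0} = 1
G(4) = mex{1} = 0
G(5) = mex{0,0} = 1
G(6) = mex{1,1,0} = 2
G(7) = mex{2,0,1} = 3
G(8) = mex{3,1,0,0} = 2
G(9) = mex{2,0,1,1,0} = 3
G(10) = mex{3,1,0,0,1} = 2
G(11) = mex{2,2,1,1,0} = 3
G(12) = mex{3,3,2,0,1} = 4
G(13) = mex{4,2,3,1,0} = 5
G(14) = mex{5,3,2,2,1} = 0
G(15) = mex{0,2,3,3,2} = 1
G(16) = mex{1,3,2,2,3} = 0
G(17) = mex{0,4,3,3,2} = 1
G(18) = mex{1,5,4,2,3} = 0
G(19) = mex{0,0,5,3,2} = 1
G(20) = mex{1,1,0,4,3} = 2
G_A(20) = 2.
Stack B, S = {1, 2, 5, 6}:
n :  0  1  2  3  4  5  6  7  8  9 10 11 12 13 14
G :  0  1  2  0  1  2  3  0  1  2  0  1  2  3  0
G_B(14) = 0.
Stack C, S = {1, 3, 5, 8}:
n :  0  1  2  3  4  5  6  7  8  9 10 11 12 13
G :  0  1  0  1  0  1  0  1  2  3  2  3  2  0
G_C(13) = 0.
Combined Grundy value = 2 ⊕ 0 ⊕ 0 = 2.

2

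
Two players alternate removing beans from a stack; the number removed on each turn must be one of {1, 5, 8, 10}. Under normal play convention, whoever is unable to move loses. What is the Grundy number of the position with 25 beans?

2

G(0) = 0
G(1) = mex{0} = 1
G(2) = mex{1} = 0
G(3) = mex{0} = 1
G(4) = mex{1} = 0
G(5) = mex{0,0} = 1
G(6) = mex{1,1} = 0
G(7) = mex{0,0} = 1
G(8) = mex{1,1,0} = 2
G(9) = mex{2,0,1} = 3
G(10) = mex{3,1,0,0} = 2
G(11) = mex{2,0,1,1} = 3
G(12) = mex{3,1,0,0} = 2
G(13) = mex{2,2,1,1} = 0
G(14) = mex{0,3,0,0} = 1
G(15) = mex{1,2,1,1} = 0
G(16) = mex{0,3,2,0} = 1
G(17) = mex{1,2,3,1} = 0
G(18) = mex{0,0,2,2} = 1
G(19) = mex{1,1,3,3} = 0
G(20) = mex{0,0,2,2} = 1
G(21) = mex{1,1,0,3} = 2
G(22) = mex{2,0,1,2} = 3
G(23) = mex{3,1,0,0} = 2
G(24) = mex{2,0,1,1} = 3
G(25) = mex{3,1,0,0} = 2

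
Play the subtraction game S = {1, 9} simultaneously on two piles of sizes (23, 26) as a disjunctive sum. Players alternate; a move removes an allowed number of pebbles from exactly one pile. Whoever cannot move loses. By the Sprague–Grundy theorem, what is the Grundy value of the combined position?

All piles use S = {1, 9}:
G(0) = 0
G(1) = mex{0} = 1
G(2) = mex{1} = 0
G(3) = mex{0} = 1
G(4) = mex{1} = 0
G(5) = mex{0} = 1
G(6) = mex{1} = 0
G(7) = mex{0} = 1
G(8) = mex{1} = 0
G(9) = mex{0,0} = 1
G(10) = mex{1,1} = 0
G(11) = mex{0,0} = 1
G(12) = mex{1,1} = 0
G(13) = mex{0,0} = 1
G(14) = mex{1,1} = 0
G(15) = mex{0,0} = 1
G(16) = mex{1,1} = 0
G(17) = mex{0,0} = 1
G(18) = mex{1,1} = 0
G(19) = mex{0,0} = 1
G(20) = mex{1,1} = 0
G(21) = mex{0,0} = 1
G(22) = mex{1,1} = 0
G(23) = mex{0,0} = 1
G(24) = mex{1,1} = 0
G(25) = mex{0,0} = 1
G(26) = mex{1,1} = 0
Pile A: G(23) = 1.
Pile B: G(26) = 0.
Combined Grundy value = 1 ⊕ 0 = 1.

1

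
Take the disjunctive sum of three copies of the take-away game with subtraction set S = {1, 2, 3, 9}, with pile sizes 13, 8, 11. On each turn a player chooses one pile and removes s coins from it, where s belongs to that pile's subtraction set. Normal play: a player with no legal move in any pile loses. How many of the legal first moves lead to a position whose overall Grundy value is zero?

All piles use S = {1, 2, 3, 9}:
G(0) = 0
G(1) = mex{0} = 1
G(2) = mex{1,0} = 2
G(3) = mex{2,1,0} = 3
G(4) = mex{3,2,1} = 0
G(5) = mex{0,3,2} = 1
G(6) = mex{1,0,3} = 2
G(7) = mex{2,1,0} = 3
G(8) = mex{3,2,1} = 0
G(9) = mex{0,3,2,0} = 1
G(10) = mex{1,0,3,1} = 2
G(11) = mex{2,1,0,2} = 3
G(12) = mex{3,2,1,3} = 0
G(13) = mex{0,3,2,0} = 1
Pile A: G(13) = 1.
Pile B: G(8) = 0.
Pile C: G(11) = 3.
Combined Grundy value = 1 ⊕ 0 ⊕ 3 = 2.
A winning move leaves total XOR = 0, i.e. changes one component's Grundy value g to g ⊕ X where X is the current total.
Pile A: need g' = 1⊕2 = 3. Options: 13−1→G=0, 13−2→G=3, 13−3→G=2, 13−9→G=0. Hits: 1.
Pile B: need g' = 0⊕2 = 2. Options: 8−1→G=3, 8−2→G=2, 8−3→G=1. Hits: 1.
Pile C: need g' = 3⊕2 = 1. Options: 11−1→G=2, 11−2→G=1, 11−3→G=0, 11−9→G=2. Hits: 1.

3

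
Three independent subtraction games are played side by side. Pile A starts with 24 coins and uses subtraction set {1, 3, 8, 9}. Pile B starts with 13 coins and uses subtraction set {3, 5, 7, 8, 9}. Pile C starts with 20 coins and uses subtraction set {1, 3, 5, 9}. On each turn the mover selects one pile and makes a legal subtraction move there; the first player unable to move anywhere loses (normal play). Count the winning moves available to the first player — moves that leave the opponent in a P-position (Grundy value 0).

3

Pile A, S = {1, 3, 8, 9}:
G(0) = 0
G(1) = mex{0} = 1
G(2) = mex{1} = 0
G(3) = mex{0,0} = 1
G(4) = mex{1,1} = 0
G(5) = mex{0,0} = 1
G(6) = mex{1,1} = 0
G(7) = mex{0,0} = 1
G(8) = mex{1,1,0} = 2
G(9) = mex{2,0,1,0} = 3
G(10) = mex{3,1,0,1} = 2
G(11) = mex{2,2,1,0} = 3
G(12) = mex{3,3,0,1} = 2
G(13) = mex{2,2,1,0} = 3
G(14) = mex{3,3,0,1} = 2
G(15) = mex{2,2,1,0} = 3
G(16) = mex{3,3,2,1} = 0
G(17) = mex{0,2,3,2} = 1
G(18) = mex{1,3,2,3} = 0
G(19) = mex{0,0,3,2} = 1
G(20) = mex{1,1,2,3} = 0
G(21) = mex{0,0,3,2} = 1
G(22) = mex{1,1,2,3} = 0
G(23) = mex{0,0,3,2} = 1
G(24) = mex{1,1,0,3} = 2
G_A(24) = 2.
Pile B, S = {3, 5, 7, 8, 9}:
G(0) = 0
G(1) = mex{} = 0
G(2) = mex{} = 0
G(3) = mex{0} = 1
G(4) = mex{0} = 1
G(5) = mex{0,0} = 1
G(6) = mex{1,0} = 2
G(7) = mex{1,0,0} = 2
G(8) = mex{1,1,0,0} = 2
G(9) = mex{2,1,0,0,0} = 3
G(10) = mex{2,1,1,0,0} = 3
G(11) = mex{2,2,1,1,0} = 3
G(12) = mex{3,2,1,1,1} = 0
G(13) = mex{3,2,2,1,1} = 0
G_B(13) = 0.
Pile C, S = {1, 3, 5, 9}:
G(0) = 0
G(1) = mex{0} = 1
G(2) = mex{1} = 0
G(3) = mex{0,0} = 1
G(4) = mex{1,1} = 0
G(5) = mex{0,0,0} = 1
G(6) = mex{1,1,1} = 0
G(7) = mex{0,0,0} = 1
G(8) = mex{1,1,1} = 0
G(9) = mex{0,0,0,0} = 1
G(10) = mex{1,1,1,1} = 0
G(11) = mex{0,0,0,0} = 1
G(12) = mex{1,1,1,1} = 0
G(13) = mex{0,0,0,0} = 1
G(14) = mex{1,1,1,1} = 0
G(15) = mex{0,0,0,0} = 1
G(16) = mex{1,1,1,1} = 0
G(17) = mex{0,0,0,0} = 1
G(18) = mex{1,1,1,1} = 0
G(19) = mex{0,0,0,0} = 1
G(20) = mex{1,1,1,1} = 0
G_C(20) = 0.
Combined Grundy value = 2 ⊕ 0 ⊕ 0 = 2.
A winning move leaves total XOR = 0, i.e. changes one component's Grundy value g to g ⊕ X where X is the current total.
Pile A: need g' = 2⊕2 = 0. Options: 24−1→G=1, 24−3→G=1, 24−8→G=0, 24−9→G=3. Hits: 1.
Pile B: need g' = 0⊕2 = 2. Options: 13−3→G=3, 13−5→G=2, 13−7→G=2, 13−8→G=1, 13−9→G=1. Hits: 2.
Pile C: need g' = 0⊕2 = 2. Options: 20−1→G=1, 20−3→G=1, 20−5→G=1, 20−9→G=1. Hits: 0.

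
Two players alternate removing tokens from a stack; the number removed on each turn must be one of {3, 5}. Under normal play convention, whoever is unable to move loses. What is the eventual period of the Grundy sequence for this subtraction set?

G(0) = 0
G(1) = mex{} = 0
G(2) = mex{} = 0
G(3) = mex{0} = 1
G(4) = mex{0} = 1
G(5) = mex{0,0} = 1
G(6) = mex{1,0} = 2
G(7) = mex{1,0} = 2
G(8) = mex{1,1} = 0
G(9) = mex{2,1} = 0
G(10) = mex{2,1} = 0
G(11) = mex{0,2} = 1
G(12) = mex{0,2} = 1
G(13) = mex{0,0} = 1
G(14) = mex{1,0} = 2
G(15) = mex{1,0} = 2
G(16) = mex{1,1} = 0
G(17) = mex{2,1} = 0
G(n+8) = G(n) holds for n = 0,…,4 (a full window of length max(S) = 5), so the sequence is purely periodic with period 8.

8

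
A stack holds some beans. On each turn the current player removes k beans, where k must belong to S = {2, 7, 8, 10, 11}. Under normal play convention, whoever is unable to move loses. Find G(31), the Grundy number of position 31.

3

n :  0  1  2  3  4  5  6  7  8  9 10 11 12 13 14 15 16 17 18 19 20 21 22 23 24 25 26 27 28 29 30 31
G :  0  0  1  1  0  0  1  1  2  2  3  3  2  2  3  3  4  0  0  1  1  0  0  1  1  2  2  3  3  2  2  3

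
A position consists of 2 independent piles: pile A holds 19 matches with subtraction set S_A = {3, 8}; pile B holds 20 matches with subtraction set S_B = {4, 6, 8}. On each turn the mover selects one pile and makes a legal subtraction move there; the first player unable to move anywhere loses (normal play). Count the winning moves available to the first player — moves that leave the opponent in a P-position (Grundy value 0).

0

Pile A, S = {3, 8}:
n :  0  1  2  3  4  5  6  7  8  9 10 11 12 13 14 15 16 17 18 19
G :  0  0  0  1  1  1  0  0  2  1  1  0  0  0  1  1  1  0  0  2
G_A(19) = 2.
Pile B, S = {4, 6, 8}:
G(0) = 0
G(1) = mex{} = 0
G(2) = mex{} = 0
G(3) = mex{} = 0
G(4) = mex{0} = 1
G(5) = mex{0} = 1
G(6) = mex{0,0} = 1
G(7) = mex{0,0} = 1
G(8) = mex{1,0,0} = 2
G(9) = mex{1,0,0} = 2
G(10) = mex{1,1,0} = 2
G(11) = mex{1,1,0} = 2
G(12) = mex{2,1,1} = 0
G(13) = mex{2,1,1} = 0
G(14) = mex{2,2,1} = 0
G(15) = mex{2,2,1} = 0
G(16) = mex{0,2,2} = 1
G(17) = mex{0,2,2} = 1
G(18) = mex{0,0,2} = 1
G(19) = mex{0,0,2} = 1
G(20) = mex{1,0,0} = 2
G_B(20) = 2.
Combined Grundy value = 2 ⊕ 2 = 0.
A winning move leaves total XOR = 0, i.e. changes one component's Grundy value g to g ⊕ X where X is the current total.
Pile A: target g' = 2⊕0 = 2, but every legal move changes the Grundy value (mex property), so 0 moves.
Pile B: target g' = 2⊕0 = 2, but every legal move changes the Grundy value (mex property), so 0 moves.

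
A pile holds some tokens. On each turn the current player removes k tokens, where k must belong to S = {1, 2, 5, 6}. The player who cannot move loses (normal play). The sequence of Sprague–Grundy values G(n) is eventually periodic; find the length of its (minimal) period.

G(0) = 0
G(1) = mex{0} = 1
G(2) = mex{1,0} = 2
G(3) = mex{2,1} = 0
G(4) = mex{0,2} = 1
G(5) = mex{1,0,0} = 2
G(6) = mex{2,1,1,0} = 3
G(7) = mex{3,2,2,1} = 0
G(8) = mex{0,3,0,2} = 1
G(9) = mex{1,0,1,0} = 2
G(10) = mex{2,1,2,1} = 0
G(11) = mex{0,2,3,2} = 1
G(12) = mex{1,0,0,3} = 2
G(13) = mex{2,1,1,0} = 3
G(14) = mex{3,2,2,1} = 0
G(15) = mex{0,3,0,2} = 1
G(n+7) = G(n) holds for n = 0,…,5 (a full window of length max(S) = 6), so the sequence is purely periodic with period 7.

7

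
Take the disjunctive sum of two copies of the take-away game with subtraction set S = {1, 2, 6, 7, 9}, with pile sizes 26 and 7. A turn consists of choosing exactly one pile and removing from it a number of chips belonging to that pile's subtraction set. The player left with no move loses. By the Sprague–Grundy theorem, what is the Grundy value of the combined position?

6

All piles use S = {1, 2, 6, 7, 9}:
G(0) = 0
G(1) = mex{0} = 1
G(2) = mex{1,0} = 2
G(3) = mex{2,1} = 0
G(4) = mex{0,2} = 1
G(5) = mex{1,0} = 2
G(6) = mex{2,1,0} = 3
G(7) = mex{3,2,1,0} = 4
G(8) = mex{4,3,2,1} = 0
G(9) = mex{0,4,0,2,0} = 1
G(10) = mex{1,0,1,0,1} = 2
G(11) = mex{2,1,2,1,2} = 0
G(12) = mex{0,2,3,2,0} = 1
G(13) = mex{1,0,4,3,1} = 2
G(14) = mex{2,1,0,4,2} = 3
G(15) = mex{3,2,1,0,3} = 4
G(16) = mex{4,3,2,1,4} = 0
G(17) = mex{0,4,0,2,0} = 1
G(18) = mex{1,0,1,0,1} = 2
G(19) = mex{2,1,2,1,2} = 0
G(20) = mex{0,2,3,2,0} = 1
G(21) = mex{1,0,4,3,1} = 2
G(22) = mex{2,1,0,4,2} = 3
G(23) = mex{3,2,1,0,3} = 4
G(24) = mex{4,3,2,1,4} = 0
G(25) = mex{0,4,0,2,0} = 1
G(26) = mex{1,0,1,0,1} = 2
Pile A: G(26) = 2.
Pile B: G(7) = 4.
Combined Grundy value = 2 ⊕ 4 = 6.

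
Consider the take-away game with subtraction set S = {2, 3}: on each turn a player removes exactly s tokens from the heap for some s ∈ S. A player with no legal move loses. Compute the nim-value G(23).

1

n :  0  1  2  3  4  5  6  7  8  9 10 11 12 13 14 15 16 17 18 19 20 21 22 23
G :  0  0  1  1  2  0  0  1  1  2  0  0  1  1  2  0  0  1  1  2  0  0  1  1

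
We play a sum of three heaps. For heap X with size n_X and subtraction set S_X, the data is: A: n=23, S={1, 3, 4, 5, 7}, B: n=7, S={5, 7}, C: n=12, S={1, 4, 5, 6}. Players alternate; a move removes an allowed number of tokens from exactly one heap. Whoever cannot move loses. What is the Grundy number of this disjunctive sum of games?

Heap A, S = {1, 3, 4, 5, 7}:
G(0) = 0
G(1) = mex{0} = 1
G(2) = mex{1} = 0
G(3) = mex{0,0} = 1
G(4) = mex{1,1,0} = 2
G(5) = mex{2,0,1,0} = 3
G(6) = mex{3,1,0,1} = 2
G(7) = mex{2,2,1,0,0} = 3
G(8) = mex{3,3,2,1,1} = 0
G(9) = mex{0,2,3,2,0} = 1
G(10) = mex{1,3,2,3,1} = 0
G(11) = mex{0,0,3,2,2} = 1
G(12) = mex{1,1,0,3,3} = 2
G(13) = mex{2,0,1,0,2} = 3
G(14) = mex{3,1,0,1,3} = 2
G(15) = mex{2,2,1,0,0} = 3
G(16) = mex{3,3,2,1,1} = 0
G(17) = mex{0,2,3,2,0} = 1
G(18) = mex{1,3,2,3,1} = 0
G(19) = mex{0,0,3,2,2} = 1
G(20) = mex{1,1,0,3,3} = 2
G(21) = mex{2,0,1,0,2} = 3
G(22) = mex{3,1,0,1,3} = 2
G(23) = mex{2,2,1,0,0} = 3
G_A(23) = 3.
Heap B, S = {5, 7}:
G(0) = 0
G(1) = mex{} = 0
G(2) = mex{} = 0
G(3) = mex{} = 0
G(4) = mex{} = 0
G(5) = mex{0} = 1
G(6) = mex{0} = 1
G(7) = mex{0,0} = 1
G_B(7) = 1.
Heap C, S = {1, 4, 5, 6}:
n :  0  1  2  3  4  5  6  7  8  9 10 11 12
G :  0  1  0  1  2  3  2  3  4  0  1  0  1
G_C(12) = 1.
Combined Grundy value = 3 ⊕ 1 ⊕ 1 = 3.

3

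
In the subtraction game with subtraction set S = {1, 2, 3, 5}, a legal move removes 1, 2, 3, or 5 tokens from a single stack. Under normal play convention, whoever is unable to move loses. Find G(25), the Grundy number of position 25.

n :  0  1  2  3  4  5  6  7  8  9 10 11 12 13 14 15 16 17 18 19 20 21 22 23 24 25
G :  0  1  2  3  0  1  2  3  0  1  2  3  0  1  2  3  0  1  2  3  0  1  2  3  0  1

1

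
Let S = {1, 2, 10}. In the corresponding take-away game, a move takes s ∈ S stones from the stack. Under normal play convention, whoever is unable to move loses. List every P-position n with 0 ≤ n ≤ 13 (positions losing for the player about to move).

0, 3, 6, 9, 12

n :  0  1  2  3  4  5  6  7  8  9 10 11 12 13
G :  0  1  2  0  1  2  0  1  2  0  1  2  0  1
P-positions are exactly the n with G(n) = 0.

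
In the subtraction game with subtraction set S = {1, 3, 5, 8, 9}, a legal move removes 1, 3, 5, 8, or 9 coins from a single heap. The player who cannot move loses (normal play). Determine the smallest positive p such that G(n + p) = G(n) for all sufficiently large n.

G(0) = 0
G(1) = mex{0} = 1
G(2) = mex{1} = 0
G(3) = mex{0,0} = 1
G(4) = mex{1,1} = 0
G(5) = mex{0,0,0} = 1
G(6) = mex{1,1,1} = 0
G(7) = mex{0,0,0} = 1
G(8) = mex{1,1,1,0} = 2
G(9) = mex{2,0,0,1,0} = 3
G(10) = mex{3,1,1,0,1} = 2
G(11) = mex{2,2,0,1,0} = 3
G(12) = mex{3,3,1,0,1} = 2
G(13) = mex{2,2,2,1,0} = 3
G(14) = mex{3,3,3,0,1} = 2
G(15) = mex{2,2,2,1,0} = 3
G(16) = mex{3,3,3,2,1} = 0
G(17) = mex{0,2,2,3,2} = 1
G(18) = mex{1,3,3,2,3} = 0
G(19) = mex{0,0,2,3,2} = 1
G(20) = mex{1,1,3,2,3} = 0
G(21) = mex{0,0,0,3,2} = 1
G(22) = mex{1,1,1,2,3} = 0
G(23) = mex{0,0,0,3,2} = 1
G(24) = mex{1,1,1,0,3} = 2
G(25) = mex{2,0,0,1,0} = 3
G(26) = mex{3,1,1,0,1} = 2
G(27) = mex{2,2,0,1,0} = 3
G(28) = mex{3,3,1,0,1} = 2
G(29) = mex{2,2,2,1,0} = 3
G(30) = mex{3,3,3,0,1} = 2
G(31) = mex{2,2,2,1,0} = 3
G(32) = mex{3,3,3,2,1} = 0
G(33) = mex{0,2,2,3,2} = 1
G(n+16) = G(n) holds for n = 0,…,8 (a full window of length max(S) = 9), so the sequence is purely periodic with period 16.

16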